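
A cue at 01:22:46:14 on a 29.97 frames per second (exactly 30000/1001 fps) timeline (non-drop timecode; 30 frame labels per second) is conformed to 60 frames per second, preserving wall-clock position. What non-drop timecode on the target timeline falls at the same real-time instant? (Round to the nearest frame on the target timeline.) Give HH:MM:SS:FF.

Source frame index: (1×3600 + 22×60 + 46) × 30 + 14 = 148994.
Real time: 148994 / (30000/1001) = 74571497/15000 s.
Target frame: (74571497/15000) × (60) = 74571497/250 ≈ 298285.988 → 298286.
At 60 labels/s: frame 298286 → 01:22:51:26.

01:22:51:26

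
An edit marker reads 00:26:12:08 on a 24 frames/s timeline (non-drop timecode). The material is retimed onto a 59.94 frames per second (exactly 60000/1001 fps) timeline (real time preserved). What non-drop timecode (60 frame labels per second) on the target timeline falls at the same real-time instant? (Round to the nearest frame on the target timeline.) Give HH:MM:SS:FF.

Source frame index: (0×3600 + 26×60 + 12) × 24 + 8 = 37736.
Real time: 37736 / (24) = 4717/3 s.
Target frame: (4717/3) × (60000/1001) = 94340000/1001 ≈ 94245.754 → 94246.
At 60 labels/s: frame 94246 → 00:26:10:46.

00:26:10:46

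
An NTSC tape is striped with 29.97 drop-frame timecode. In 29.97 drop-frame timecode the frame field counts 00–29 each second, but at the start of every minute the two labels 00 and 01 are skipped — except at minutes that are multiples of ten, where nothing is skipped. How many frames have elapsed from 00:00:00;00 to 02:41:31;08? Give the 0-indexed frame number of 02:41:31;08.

Complete 10-minute blocks: 16, each 17982 frames → 287712.
Remaining 1 whole minute in the current block: 1800 + 0 × 1798 = 1800 frames.
Within the current minute: 31 × 30 + 8 − 2 = 936 (labels ;00/;01 skipped at this minute). Total = 287712 + 1800 + 936 = 290448.

290448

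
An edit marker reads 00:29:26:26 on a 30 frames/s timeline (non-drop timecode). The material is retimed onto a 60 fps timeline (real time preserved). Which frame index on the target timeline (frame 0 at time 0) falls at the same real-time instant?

frame 106012

Source frame index: (0×3600 + 29×60 + 26) × 30 + 26 = 53006.
Real time: 53006 / (30) = 26503/15 s.
Target frame: (26503/15) × (60) = 106012.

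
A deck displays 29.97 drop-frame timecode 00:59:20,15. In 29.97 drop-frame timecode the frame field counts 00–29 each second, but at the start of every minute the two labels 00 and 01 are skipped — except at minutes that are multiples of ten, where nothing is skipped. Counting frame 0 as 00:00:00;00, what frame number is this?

106707

As if non-drop at 30 labels/s: (0 × 3600 + 59 × 60 + 20) × 30 + 15 = 106815.
Minute boundaries passed: 59; those not divisible by 10: 59 − 5 = 54; dropped labels = 2 × 54 = 108.
Actual frame index = 106815 − 108 = 106707.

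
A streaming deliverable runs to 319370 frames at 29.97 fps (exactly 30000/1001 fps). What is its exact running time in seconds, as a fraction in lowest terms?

31968937/3000 seconds

Running time = 319370 ÷ (30000/1001) = 319370 × 1001/30000 = 31968937/3000 s.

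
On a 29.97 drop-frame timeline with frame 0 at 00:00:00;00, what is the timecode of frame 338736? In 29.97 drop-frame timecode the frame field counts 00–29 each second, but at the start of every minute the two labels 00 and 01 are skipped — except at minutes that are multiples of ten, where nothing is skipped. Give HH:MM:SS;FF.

03:08:22;16

Ten DF minutes hold 17982 frames, so frame 338736 lies in block 18 (frames 323676–341657) with 15060 frames into that block.
The block's first minute is 1800 frames and the rest 1798 each; 15060 frames reaches minute 8, so 18 × 18 + 8 × 2 = 340 labels have been skipped so far.
Adding those back, label number 338736 + 340 = 339076 at 30 labels/s is 11302 s + 16 f = 3 h 8 min 22 s frame 16, i.e. 03:08:22;16.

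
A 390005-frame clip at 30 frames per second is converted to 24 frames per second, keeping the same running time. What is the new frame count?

Target frames = source frames × (target rate / source rate) = 390005 × (24)/(30) = 390005 × 4/5 = 312004.

312004 frames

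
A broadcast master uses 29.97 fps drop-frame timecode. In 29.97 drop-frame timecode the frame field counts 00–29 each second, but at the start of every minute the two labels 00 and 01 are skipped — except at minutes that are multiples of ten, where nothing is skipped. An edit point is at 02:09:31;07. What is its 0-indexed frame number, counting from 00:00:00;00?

232903

Complete 10-minute blocks: 12, each 17982 frames → 215784.
Remaining 9 whole minutes in the current block: 1800 + 8 × 1798 = 16184 frames.
Within the current minute: 31 × 30 + 7 − 2 = 935 (labels ;00/;01 skipped at this minute). Total = 215784 + 16184 + 935 = 232903.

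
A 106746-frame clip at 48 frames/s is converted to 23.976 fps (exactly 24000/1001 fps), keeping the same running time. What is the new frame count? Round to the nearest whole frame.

Frames at target rate = 106746 × (24000/1001) / (48) = 53373000/1001 ≈ 53319.680.
Nearest whole frame: 53320.

53320 frames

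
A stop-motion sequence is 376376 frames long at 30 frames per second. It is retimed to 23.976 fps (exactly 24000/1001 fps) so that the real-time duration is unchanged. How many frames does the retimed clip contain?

300800 frames

Target frames = source frames × (target rate / source rate) = 376376 × (24000/1001)/(30) = 376376 × 800/1001 = 300800.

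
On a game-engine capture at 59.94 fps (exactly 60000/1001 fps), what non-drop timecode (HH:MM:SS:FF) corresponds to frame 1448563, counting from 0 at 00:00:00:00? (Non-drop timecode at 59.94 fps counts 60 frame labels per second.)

06:42:22:43

1448563 ÷ 60 = 24142 full seconds, remainder 43 frames.
24142 s = 6 h 42 min 22 s.
Timecode: 06:42:22:43.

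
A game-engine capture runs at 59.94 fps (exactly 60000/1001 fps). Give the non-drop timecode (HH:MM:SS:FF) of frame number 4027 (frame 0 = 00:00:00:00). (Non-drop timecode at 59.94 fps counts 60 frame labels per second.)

4027 ÷ 60 = 67 full seconds, remainder 7 frames.
67 s = 0 h 1 min 7 s.
Timecode: 00:01:07:07.

00:01:07:07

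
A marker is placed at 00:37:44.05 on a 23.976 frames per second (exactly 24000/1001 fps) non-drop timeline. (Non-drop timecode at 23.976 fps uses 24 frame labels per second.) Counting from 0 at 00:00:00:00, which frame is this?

Total seconds to the label: (0 × 3600 + 37 × 60 + 44) = 2264.
Frame index = 2264 × 24 + 5 = 54341.

frame 54341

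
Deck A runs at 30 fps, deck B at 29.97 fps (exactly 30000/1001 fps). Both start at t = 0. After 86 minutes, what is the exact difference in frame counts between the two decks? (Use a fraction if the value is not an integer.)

86 min = 5160 s.
A emits 30 × 5160 = 154800 frames; B emits 30000/1001 × 5160 = 154800000/1001.
Difference = 154800/1001 frames (≈ 154.6454); B is behind A.

154800/1001 frames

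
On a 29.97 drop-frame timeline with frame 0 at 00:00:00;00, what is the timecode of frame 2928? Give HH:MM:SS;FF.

Ten DF minutes hold 17982 frames, so frame 2928 lies in block 0 (frames 0–17981) with 2928 frames into that block.
The block's first minute is 1800 frames and the rest 1798 each; 2928 frames reaches minute 1, so 0 × 18 + 1 × 2 = 2 labels have been skipped so far.
Adding those back, label number 2928 + 2 = 2930 at 30 labels/s is 97 s + 20 f = 0 h 1 min 37 s frame 20, i.e. 00:01:37;20.

00:01:37;20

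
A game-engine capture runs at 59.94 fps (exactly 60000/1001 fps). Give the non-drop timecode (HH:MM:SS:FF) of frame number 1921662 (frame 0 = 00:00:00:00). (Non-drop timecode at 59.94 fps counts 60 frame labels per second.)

08:53:47:42

1921662 ÷ 60 = 32027 full seconds, remainder 42 frames.
32027 s = 8 h 53 min 47 s.
Timecode: 08:53:47:42.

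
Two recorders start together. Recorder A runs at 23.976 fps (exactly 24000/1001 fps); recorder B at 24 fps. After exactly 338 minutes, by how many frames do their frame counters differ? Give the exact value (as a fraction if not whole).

37440/77 frames

338 min = 20280 s.
A emits 24000/1001 × 20280 = 37440000/77 frames; B emits 24 × 20280 = 486720.
Difference = 37440/77 frames (≈ 486.2338); B is ahead of A.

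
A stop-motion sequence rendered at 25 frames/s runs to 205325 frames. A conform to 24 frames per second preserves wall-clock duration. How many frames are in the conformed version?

Frames at target rate = 205325 × (24) / (25) = 197112.

197112 frames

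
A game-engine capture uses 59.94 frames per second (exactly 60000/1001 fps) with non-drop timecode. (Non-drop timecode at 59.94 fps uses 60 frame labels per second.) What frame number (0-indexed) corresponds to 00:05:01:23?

Total seconds to the label: (0 × 3600 + 5 × 60 + 1) = 301.
Frame index = 301 × 60 + 23 = 18083.

frame 18083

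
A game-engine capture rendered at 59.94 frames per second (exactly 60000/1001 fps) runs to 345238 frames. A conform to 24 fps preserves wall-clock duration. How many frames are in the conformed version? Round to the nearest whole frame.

Frames at target rate = 345238 × (24) / (60000/1001) = 172791619/1250 ≈ 138233.295.
Nearest whole frame: 138233.

138233 frames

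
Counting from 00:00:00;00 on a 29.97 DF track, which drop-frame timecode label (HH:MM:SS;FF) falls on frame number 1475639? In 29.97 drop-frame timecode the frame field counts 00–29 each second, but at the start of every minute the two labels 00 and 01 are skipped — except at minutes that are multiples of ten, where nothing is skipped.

Ten DF minutes hold 17982 frames, so frame 1475639 lies in block 82 (frames 1474524–1492505) with 1115 frames into that block.
The block's first minute is 1800 frames and the rest 1798 each; 1115 frames reaches minute 0, so 82 × 18 + 0 × 2 = 1476 labels have been skipped so far.
Adding those back, label number 1475639 + 1476 = 1477115 at 30 labels/s is 49237 s + 5 f = 13 h 40 min 37 s frame 5, i.e. 13:40:37;05.

13:40:37;05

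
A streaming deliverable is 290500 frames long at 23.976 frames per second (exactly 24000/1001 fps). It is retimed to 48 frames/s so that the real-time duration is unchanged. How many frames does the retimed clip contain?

581581 frames

Target frames = source frames × (target rate / source rate) = 290500 × (48)/(24000/1001) = 290500 × 1001/500 = 581581.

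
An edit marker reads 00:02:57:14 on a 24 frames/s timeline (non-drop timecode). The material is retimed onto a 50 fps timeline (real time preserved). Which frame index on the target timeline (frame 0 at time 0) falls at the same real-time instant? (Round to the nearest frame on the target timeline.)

Source frame index: (0×3600 + 2×60 + 57) × 24 + 14 = 4262.
Real time: 4262 / (24) = 2131/12 s.
Target frame: (2131/12) × (50) = 53275/6 ≈ 8879.167 → 8879.

frame 8879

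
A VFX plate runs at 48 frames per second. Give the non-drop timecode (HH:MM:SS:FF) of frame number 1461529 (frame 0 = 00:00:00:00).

08:27:28:25

1461529 ÷ 48 = 30448 full seconds, remainder 25 frames.
30448 s = 8 h 27 min 28 s.
Timecode: 08:27:28:25.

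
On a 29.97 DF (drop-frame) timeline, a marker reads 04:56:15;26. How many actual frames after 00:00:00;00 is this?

532742

As if non-drop at 30 labels/s: (4 × 3600 + 56 × 60 + 15) × 30 + 26 = 533276.
Minute boundaries passed: 296; those not divisible by 10: 296 − 29 = 267; dropped labels = 2 × 267 = 534.
Actual frame index = 533276 − 534 = 532742.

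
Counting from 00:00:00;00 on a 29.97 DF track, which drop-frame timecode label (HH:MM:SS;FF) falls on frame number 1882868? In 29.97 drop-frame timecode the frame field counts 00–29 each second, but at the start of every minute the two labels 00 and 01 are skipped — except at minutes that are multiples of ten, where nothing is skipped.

Each 10-minute DF block holds 10 × 60 × 30 − 9 × 2 = 17982 frames. 1882868 ÷ 17982 → 104 full blocks, remainder 12740.
Within the partial block the first minute is 1800 frames and each further minute 1798, so 7 further minute boundaries passed. Total skipped labels = 18 × 104 + 2 × 7 = 1886.
Non-drop label index = 1882868 + 1886 = 1884754; at 30 labels/s that is 17:27:05:04, i.e. DF 17:27:05;04.

17:27:05;04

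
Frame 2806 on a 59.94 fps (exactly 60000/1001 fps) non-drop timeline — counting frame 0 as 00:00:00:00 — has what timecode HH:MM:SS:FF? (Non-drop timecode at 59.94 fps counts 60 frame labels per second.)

2806 ÷ 60 = 46 full seconds, remainder 46 frames.
46 s = 0 h 0 min 46 s.
Timecode: 00:00:46:46.

00:00:46:46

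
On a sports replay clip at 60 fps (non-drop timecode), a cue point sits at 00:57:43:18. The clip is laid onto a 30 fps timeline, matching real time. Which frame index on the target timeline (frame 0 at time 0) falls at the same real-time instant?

frame 103899

Source frame index: (0×3600 + 57×60 + 43) × 60 + 18 = 207798.
Real time: 207798 / (60) = 34633/10 s.
Target frame: (34633/10) × (30) = 103899.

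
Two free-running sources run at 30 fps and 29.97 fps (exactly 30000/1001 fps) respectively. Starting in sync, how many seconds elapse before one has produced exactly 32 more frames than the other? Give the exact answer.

The gap grows by |30000/1001 − 30| = 30/1001 frames per second.
Time for a 32-frame gap: 32 ÷ (30/1001) = 16016/15 s.

16016/15 seconds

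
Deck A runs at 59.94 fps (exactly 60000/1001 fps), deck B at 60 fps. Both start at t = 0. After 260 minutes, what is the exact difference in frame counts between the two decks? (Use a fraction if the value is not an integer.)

72000/77 frames

260 min = 15600 s.
A emits 60000/1001 × 15600 = 72000000/77 frames; B emits 60 × 15600 = 936000.
Difference = 72000/77 frames (≈ 935.0649); B is ahead of A.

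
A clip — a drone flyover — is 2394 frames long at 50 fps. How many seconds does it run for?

Running time = 2394 / (50) = 47.88 s.

47.88 seconds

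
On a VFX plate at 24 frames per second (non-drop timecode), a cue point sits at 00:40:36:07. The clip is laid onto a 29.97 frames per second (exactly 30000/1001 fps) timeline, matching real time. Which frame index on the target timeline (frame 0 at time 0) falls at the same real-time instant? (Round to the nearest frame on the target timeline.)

frame 73016

Source frame index: (0×3600 + 40×60 + 36) × 24 + 7 = 58471.
Real time: 58471 / (24) = 58471/24 s.
Target frame: (58471/24) × (30000/1001) = 10441250/143 ≈ 73015.734 → 73016.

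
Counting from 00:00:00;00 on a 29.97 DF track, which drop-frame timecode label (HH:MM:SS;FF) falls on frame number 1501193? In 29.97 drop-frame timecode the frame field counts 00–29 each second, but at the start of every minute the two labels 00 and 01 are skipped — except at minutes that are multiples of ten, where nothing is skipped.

13:54:49;25

Each 10-minute DF block holds 10 × 60 × 30 − 9 × 2 = 17982 frames. 1501193 ÷ 17982 → 83 full blocks, remainder 8687.
Within the partial block the first minute is 1800 frames and each further minute 1798, so 4 further minute boundaries passed. Total skipped labels = 18 × 83 + 2 × 4 = 1502.
Non-drop label index = 1501193 + 1502 = 1502695; at 30 labels/s that is 13:54:49:25, i.e. DF 13:54:49;25.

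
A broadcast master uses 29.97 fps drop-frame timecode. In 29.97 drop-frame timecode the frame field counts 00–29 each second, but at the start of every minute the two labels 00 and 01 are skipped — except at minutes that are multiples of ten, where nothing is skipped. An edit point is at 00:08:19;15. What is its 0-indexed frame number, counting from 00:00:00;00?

14969

Complete 10-minute blocks: 0, each 17982 frames → 0.
Remaining 8 whole minutes in the current block: 1800 + 7 × 1798 = 14386 frames.
Within the current minute: 19 × 30 + 15 − 2 = 583 (labels ;00/;01 skipped at this minute). Total = 0 + 14386 + 583 = 14969.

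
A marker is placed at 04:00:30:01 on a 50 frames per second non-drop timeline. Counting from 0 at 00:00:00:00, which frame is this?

Total seconds to the label: (4 × 3600 + 0 × 60 + 30) = 14430.
Frame index = 14430 × 50 + 1 = 721501.

721501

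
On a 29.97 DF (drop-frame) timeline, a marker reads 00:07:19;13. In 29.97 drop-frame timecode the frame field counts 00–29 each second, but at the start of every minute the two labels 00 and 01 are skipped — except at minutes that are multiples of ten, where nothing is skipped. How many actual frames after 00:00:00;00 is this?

As if non-drop at 30 labels/s: (0 × 3600 + 7 × 60 + 19) × 30 + 13 = 13183.
Minute boundaries passed: 7; those not divisible by 10: 7 − 0 = 7; dropped labels = 2 × 7 = 14.
Actual frame index = 13183 − 14 = 13169.

13169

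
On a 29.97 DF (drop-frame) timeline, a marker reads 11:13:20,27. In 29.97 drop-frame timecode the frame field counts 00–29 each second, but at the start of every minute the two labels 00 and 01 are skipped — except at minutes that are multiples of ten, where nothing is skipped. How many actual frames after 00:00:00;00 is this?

1210815

As if non-drop at 30 labels/s: (11 × 3600 + 13 × 60 + 20) × 30 + 27 = 1212027.
Minute boundaries passed: 673; those not divisible by 10: 673 − 67 = 606; dropped labels = 2 × 606 = 1212.
Actual frame index = 1212027 − 1212 = 1210815.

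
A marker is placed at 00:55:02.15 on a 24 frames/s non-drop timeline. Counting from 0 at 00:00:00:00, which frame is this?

Total seconds to the label: (0 × 3600 + 55 × 60 + 2) = 3302.
Frame index = 3302 × 24 + 15 = 79263.

79263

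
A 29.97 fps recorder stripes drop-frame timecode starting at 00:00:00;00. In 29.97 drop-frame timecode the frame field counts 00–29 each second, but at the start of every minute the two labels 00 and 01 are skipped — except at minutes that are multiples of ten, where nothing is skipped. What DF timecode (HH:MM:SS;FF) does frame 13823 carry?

Each 10-minute DF block holds 10 × 60 × 30 − 9 × 2 = 17982 frames. 13823 ÷ 17982 → 0 full blocks, remainder 13823.
Within the partial block the first minute is 1800 frames and each further minute 1798, so 7 further minute boundaries passed. Total skipped labels = 18 × 0 + 2 × 7 = 14.
Non-drop label index = 13823 + 14 = 13837; at 30 labels/s that is 00:07:41:07, i.e. DF 00:07:41;07.

00:07:41;07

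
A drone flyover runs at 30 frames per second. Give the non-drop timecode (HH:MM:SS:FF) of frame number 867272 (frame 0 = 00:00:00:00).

08:01:49:02

867272 ÷ 30 = 28909 full seconds, remainder 2 frames.
28909 s = 8 h 1 min 49 s.
Timecode: 08:01:49:02.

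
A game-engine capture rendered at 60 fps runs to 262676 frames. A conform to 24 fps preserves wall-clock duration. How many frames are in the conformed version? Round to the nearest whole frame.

Frames at target rate = 262676 × (24) / (60) = 525352/5 ≈ 105070.400.
Nearest whole frame: 105070.

105070 frames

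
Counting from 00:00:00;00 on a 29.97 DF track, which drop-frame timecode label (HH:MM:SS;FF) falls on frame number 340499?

Ten DF minutes hold 17982 frames, so frame 340499 lies in block 18 (frames 323676–341657) with 16823 frames into that block.
The block's first minute is 1800 frames and the rest 1798 each; 16823 frames reaches minute 9, so 18 × 18 + 9 × 2 = 342 labels have been skipped so far.
Adding those back, label number 340499 + 342 = 340841 at 30 labels/s is 11361 s + 11 f = 3 h 9 min 21 s frame 11, i.e. 03:09:21;11.

03:09:21;11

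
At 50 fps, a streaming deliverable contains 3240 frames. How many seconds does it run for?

64.8 seconds

Running time = 3240 / (50) = 64.8 s.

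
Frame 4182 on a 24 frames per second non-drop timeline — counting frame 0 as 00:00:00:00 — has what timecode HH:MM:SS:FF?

4182 ÷ 24 = 174 full seconds, remainder 6 frames.
174 s = 0 h 2 min 54 s.
Timecode: 00:02:54:06.

00:02:54:06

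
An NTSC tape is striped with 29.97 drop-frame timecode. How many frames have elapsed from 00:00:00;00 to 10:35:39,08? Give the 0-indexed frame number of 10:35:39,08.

As if non-drop at 30 labels/s: (10 × 3600 + 35 × 60 + 39) × 30 + 8 = 1144178.
Minute boundaries passed: 635; those not divisible by 10: 635 − 63 = 572; dropped labels = 2 × 572 = 1144.
Actual frame index = 1144178 − 1144 = 1143034.

1143034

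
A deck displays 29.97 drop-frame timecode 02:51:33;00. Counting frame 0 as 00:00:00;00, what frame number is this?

As if non-drop at 30 labels/s: (2 × 3600 + 51 × 60 + 33) × 30 + 0 = 308790.
Minute boundaries passed: 171; those not divisible by 10: 171 − 17 = 154; dropped labels = 2 × 154 = 308.
Actual frame index = 308790 − 308 = 308482.

308482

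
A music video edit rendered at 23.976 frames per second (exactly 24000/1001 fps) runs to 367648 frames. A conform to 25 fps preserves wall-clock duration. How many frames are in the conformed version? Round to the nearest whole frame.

383350 frames

Frames at target rate = 367648 × (25) / (24000/1001) = 11500489/30 ≈ 383349.633.
Nearest whole frame: 383350.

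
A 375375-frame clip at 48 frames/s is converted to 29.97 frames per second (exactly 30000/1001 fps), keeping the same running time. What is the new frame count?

234375 frames

Target frames = source frames × (target rate / source rate) = 375375 × (30000/1001)/(48) = 375375 × 625/1001 = 234375.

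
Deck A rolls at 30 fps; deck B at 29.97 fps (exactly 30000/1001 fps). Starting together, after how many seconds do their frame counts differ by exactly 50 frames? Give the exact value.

5005/3 seconds

The gap grows by |30000/1001 − 30| = 30/1001 frames per second.
Time for a 50-frame gap: 50 ÷ (30/1001) = 5005/3 s.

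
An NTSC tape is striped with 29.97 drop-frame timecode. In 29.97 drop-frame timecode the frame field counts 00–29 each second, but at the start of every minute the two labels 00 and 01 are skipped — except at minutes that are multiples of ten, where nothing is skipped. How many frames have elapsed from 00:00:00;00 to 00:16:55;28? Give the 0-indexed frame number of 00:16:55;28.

Complete 10-minute blocks: 1, each 17982 frames → 17982.
Remaining 6 whole minutes in the current block: 1800 + 5 × 1798 = 10790 frames.
Within the current minute: 55 × 30 + 28 − 2 = 1676 (labels ;00/;01 skipped at this minute). Total = 17982 + 10790 + 1676 = 30448.

30448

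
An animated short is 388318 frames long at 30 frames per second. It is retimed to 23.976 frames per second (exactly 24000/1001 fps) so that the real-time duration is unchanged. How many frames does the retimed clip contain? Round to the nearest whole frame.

310344 frames

Frames at target rate = 388318 × (24000/1001) / (30) = 44379200/143 ≈ 310344.056.
Nearest whole frame: 310344.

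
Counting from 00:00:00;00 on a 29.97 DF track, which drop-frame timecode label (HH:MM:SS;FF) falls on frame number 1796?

Each 10-minute DF block holds 10 × 60 × 30 − 9 × 2 = 17982 frames. 1796 ÷ 17982 → 0 full blocks, remainder 1796.
Within the partial block the first minute is 1800 frames and each further minute 1798, so 0 further minute boundaries passed. Total skipped labels = 18 × 0 + 2 × 0 = 0.
Non-drop label index = 1796 + 0 = 1796; at 30 labels/s that is 00:00:59:26, i.e. DF 00:00:59;26.

00:00:59;26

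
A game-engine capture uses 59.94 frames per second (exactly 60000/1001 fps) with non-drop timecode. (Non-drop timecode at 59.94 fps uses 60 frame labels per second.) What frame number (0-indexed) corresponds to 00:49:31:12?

178272

Total seconds to the label: (0 × 3600 + 49 × 60 + 31) = 2971.
Frame index = 2971 × 60 + 12 = 178272.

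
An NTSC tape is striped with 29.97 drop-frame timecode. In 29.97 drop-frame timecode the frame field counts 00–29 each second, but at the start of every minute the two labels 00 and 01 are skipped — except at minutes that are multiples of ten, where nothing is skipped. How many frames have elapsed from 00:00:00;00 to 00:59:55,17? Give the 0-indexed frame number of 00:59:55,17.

Complete 10-minute blocks: 5, each 17982 frames → 89910.
Remaining 9 whole minutes in the current block: 1800 + 8 × 1798 = 16184 frames.
Within the current minute: 55 × 30 + 17 − 2 = 1665 (labels ;00/;01 skipped at this minute). Total = 89910 + 16184 + 1665 = 107759.

107759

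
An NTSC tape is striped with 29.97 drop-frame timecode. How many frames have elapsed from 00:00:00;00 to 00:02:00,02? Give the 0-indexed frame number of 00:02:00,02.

3598

As if non-drop at 30 labels/s: (0 × 3600 + 2 × 60 + 0) × 30 + 2 = 3602.
Minute boundaries passed: 2; those not divisible by 10: 2 − 0 = 2; dropped labels = 2 × 2 = 4.
Actual frame index = 3602 − 4 = 3598.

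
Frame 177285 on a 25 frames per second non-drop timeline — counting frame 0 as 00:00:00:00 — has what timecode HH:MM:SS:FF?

177285 ÷ 25 = 7091 full seconds, remainder 10 frames.
7091 s = 1 h 58 min 11 s.
Timecode: 01:58:11:10.

01:58:11:10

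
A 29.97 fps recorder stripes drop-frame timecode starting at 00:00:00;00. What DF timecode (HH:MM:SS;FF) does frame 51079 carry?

00:28:24;11

Each 10-minute DF block holds 10 × 60 × 30 − 9 × 2 = 17982 frames. 51079 ÷ 17982 → 2 full blocks, remainder 15115.
Within the partial block the first minute is 1800 frames and each further minute 1798, so 8 further minute boundaries passed. Total skipped labels = 18 × 2 + 2 × 8 = 52.
Non-drop label index = 51079 + 52 = 51131; at 30 labels/s that is 00:28:24:11, i.e. DF 00:28:24;11.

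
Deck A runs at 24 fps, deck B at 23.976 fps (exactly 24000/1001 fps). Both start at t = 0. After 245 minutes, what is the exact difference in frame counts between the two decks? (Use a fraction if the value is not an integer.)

50400/143 frames

245 min = 14700 s.
A emits 24 × 14700 = 352800 frames; B emits 24000/1001 × 14700 = 50400000/143.
Difference = 50400/143 frames (≈ 352.4476); B is behind A.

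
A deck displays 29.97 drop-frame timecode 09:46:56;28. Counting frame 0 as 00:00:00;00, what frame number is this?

Complete 10-minute blocks: 58, each 17982 frames → 1042956.
Remaining 6 whole minutes in the current block: 1800 + 5 × 1798 = 10790 frames.
Within the current minute: 56 × 30 + 28 − 2 = 1706 (labels ;00/;01 skipped at this minute). Total = 1042956 + 10790 + 1706 = 1055452.

1055452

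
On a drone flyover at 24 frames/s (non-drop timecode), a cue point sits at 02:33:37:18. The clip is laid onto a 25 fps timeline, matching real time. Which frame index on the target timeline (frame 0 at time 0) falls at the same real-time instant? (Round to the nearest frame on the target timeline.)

Source frame index: (2×3600 + 33×60 + 37) × 24 + 18 = 221226.
Real time: 221226 / (24) = 36871/4 s.
Target frame: (36871/4) × (25) = 921775/4 ≈ 230443.750 → 230444.

frame 230444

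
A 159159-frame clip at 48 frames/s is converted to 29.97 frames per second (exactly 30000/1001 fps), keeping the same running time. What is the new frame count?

99375 frames

Target frames = source frames × (target rate / source rate) = 159159 × (30000/1001)/(48) = 159159 × 625/1001 = 99375.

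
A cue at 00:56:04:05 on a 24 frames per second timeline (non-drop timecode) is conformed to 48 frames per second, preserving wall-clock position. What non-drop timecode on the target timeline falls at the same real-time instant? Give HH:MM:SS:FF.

Source frame index: (0×3600 + 56×60 + 4) × 24 + 5 = 80741.
Real time: 80741 / (24) = 80741/24 s.
Target frame: (80741/24) × (48) = 161482.
At 48 labels/s: frame 161482 → 00:56:04:10.

00:56:04:10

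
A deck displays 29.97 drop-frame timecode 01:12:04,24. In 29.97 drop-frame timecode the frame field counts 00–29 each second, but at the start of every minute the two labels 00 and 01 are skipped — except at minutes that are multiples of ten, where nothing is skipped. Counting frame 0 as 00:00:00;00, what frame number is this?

As if non-drop at 30 labels/s: (1 × 3600 + 12 × 60 + 4) × 30 + 24 = 129744.
Minute boundaries passed: 72; those not divisible by 10: 72 − 7 = 65; dropped labels = 2 × 65 = 130.
Actual frame index = 129744 − 130 = 129614.

129614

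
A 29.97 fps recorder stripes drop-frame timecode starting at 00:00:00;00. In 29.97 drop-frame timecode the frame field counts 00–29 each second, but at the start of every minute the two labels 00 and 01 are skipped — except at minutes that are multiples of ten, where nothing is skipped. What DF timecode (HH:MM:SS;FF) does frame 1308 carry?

00:00:43;18

Ten DF minutes hold 17982 frames, so frame 1308 lies in block 0 (frames 0–17981) with 1308 frames into that block.
The block's first minute is 1800 frames and the rest 1798 each; 1308 frames reaches minute 0, so 0 × 18 + 0 × 2 = 0 labels have been skipped so far.
Adding those back, label number 1308 + 0 = 1308 at 30 labels/s is 43 s + 18 f = 0 h 0 min 43 s frame 18, i.e. 00:00:43;18.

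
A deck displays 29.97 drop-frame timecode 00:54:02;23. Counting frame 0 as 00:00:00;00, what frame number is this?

97185

As if non-drop at 30 labels/s: (0 × 3600 + 54 × 60 + 2) × 30 + 23 = 97283.
Minute boundaries passed: 54; those not divisible by 10: 54 − 5 = 49; dropped labels = 2 × 49 = 98.
Actual frame index = 97283 − 98 = 97185.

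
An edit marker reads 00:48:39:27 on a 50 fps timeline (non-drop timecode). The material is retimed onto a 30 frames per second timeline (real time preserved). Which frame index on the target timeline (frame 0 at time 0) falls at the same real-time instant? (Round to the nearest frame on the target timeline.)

frame 87586

Source frame index: (0×3600 + 48×60 + 39) × 50 + 27 = 145977.
Real time: 145977 / (50) = 145977/50 s.
Target frame: (145977/50) × (30) = 437931/5 ≈ 87586.200 → 87586.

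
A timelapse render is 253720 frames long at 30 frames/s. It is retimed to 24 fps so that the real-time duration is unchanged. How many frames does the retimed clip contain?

202976 frames

Target frames = source frames × (target rate / source rate) = 253720 × (24)/(30) = 253720 × 4/5 = 202976.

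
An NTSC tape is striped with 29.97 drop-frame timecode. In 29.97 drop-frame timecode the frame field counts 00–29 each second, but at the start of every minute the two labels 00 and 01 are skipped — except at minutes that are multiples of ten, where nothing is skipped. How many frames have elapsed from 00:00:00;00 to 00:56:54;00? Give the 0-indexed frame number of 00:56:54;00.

Complete 10-minute blocks: 5, each 17982 frames → 89910.
Remaining 6 whole minutes in the current block: 1800 + 5 × 1798 = 10790 frames.
Within the current minute: 54 × 30 + 0 − 2 = 1618 (labels ;00/;01 skipped at this minute). Total = 89910 + 10790 + 1618 = 102318.

102318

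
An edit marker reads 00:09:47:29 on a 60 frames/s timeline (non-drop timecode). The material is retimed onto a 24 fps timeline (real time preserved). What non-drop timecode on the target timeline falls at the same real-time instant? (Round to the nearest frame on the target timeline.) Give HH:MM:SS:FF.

00:09:47:12

Source frame index: (0×3600 + 9×60 + 47) × 60 + 29 = 35249.
Real time: 35249 / (60) = 35249/60 s.
Target frame: (35249/60) × (24) = 70498/5 ≈ 14099.600 → 14100.
At 24 labels/s: frame 14100 → 00:09:47:12.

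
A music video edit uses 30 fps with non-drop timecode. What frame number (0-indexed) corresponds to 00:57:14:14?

103034

Total seconds to the label: (0 × 3600 + 57 × 60 + 14) = 3434.
Frame index = 3434 × 30 + 14 = 103034.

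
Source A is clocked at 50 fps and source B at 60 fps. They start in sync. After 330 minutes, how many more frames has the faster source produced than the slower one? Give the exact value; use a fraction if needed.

198000 frames

330 min = 19800 s.
A emits 50 × 19800 = 990000 frames; B emits 60 × 19800 = 1188000.
Difference = 198000 frames; B is ahead of A.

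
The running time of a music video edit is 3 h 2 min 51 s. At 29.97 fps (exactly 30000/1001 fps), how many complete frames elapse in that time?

328801 frames

3 h 2 min 51 s = 10971 s.
Frames = 10971 × 30000/1001 = 329130000/1001 ≈ 328801.1988.
Complete frames: 328801.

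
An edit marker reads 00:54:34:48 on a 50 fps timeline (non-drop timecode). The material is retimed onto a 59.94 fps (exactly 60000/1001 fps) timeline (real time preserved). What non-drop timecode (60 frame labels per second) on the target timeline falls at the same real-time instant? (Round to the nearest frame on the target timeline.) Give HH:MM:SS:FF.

Source frame index: (0×3600 + 54×60 + 34) × 50 + 48 = 163748.
Real time: 163748 / (50) = 81874/25 s.
Target frame: (81874/25) × (60000/1001) = 15115200/77 ≈ 196301.299 → 196301.
At 60 labels/s: frame 196301 → 00:54:31:41.

00:54:31:41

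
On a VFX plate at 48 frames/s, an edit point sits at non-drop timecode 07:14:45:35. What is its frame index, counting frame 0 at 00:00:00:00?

1252115

Total seconds to the label: (7 × 3600 + 14 × 60 + 45) = 26085.
Frame index = 26085 × 48 + 35 = 1252115.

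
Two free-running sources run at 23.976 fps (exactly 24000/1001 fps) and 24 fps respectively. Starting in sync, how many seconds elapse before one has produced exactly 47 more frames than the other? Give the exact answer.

47047/24 seconds

The gap grows by |24 − 24000/1001| = 24/1001 frames per second.
Time for a 47-frame gap: 47 ÷ (24/1001) = 47047/24 s.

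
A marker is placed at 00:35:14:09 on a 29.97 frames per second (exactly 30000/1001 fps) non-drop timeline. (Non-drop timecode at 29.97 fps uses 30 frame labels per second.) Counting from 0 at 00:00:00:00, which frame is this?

63429

Total seconds to the label: (0 × 3600 + 35 × 60 + 14) = 2114.
Frame index = 2114 × 30 + 9 = 63429.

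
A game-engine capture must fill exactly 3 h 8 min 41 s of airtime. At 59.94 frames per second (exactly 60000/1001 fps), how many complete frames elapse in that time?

3 h 8 min 41 s = 11321 s.
Frames = 11321 × 60000/1001 = 679260000/1001 ≈ 678581.4186.
Complete frames: 678581.

678581 frames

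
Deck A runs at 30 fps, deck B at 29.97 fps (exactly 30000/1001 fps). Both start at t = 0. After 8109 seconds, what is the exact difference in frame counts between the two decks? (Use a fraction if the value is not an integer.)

A emits 30 × 8109 = 243270 frames; B emits 30000/1001 × 8109 = 243270000/1001.
Difference = 243270/1001 frames (≈ 243.0270); B is behind A.

243270/1001 frames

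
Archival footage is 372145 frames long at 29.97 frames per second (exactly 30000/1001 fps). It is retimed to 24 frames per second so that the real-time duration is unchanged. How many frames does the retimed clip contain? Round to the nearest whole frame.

298014 frames

Frames at target rate = 372145 × (24) / (30000/1001) = 74503429/250 ≈ 298013.716.
Nearest whole frame: 298014.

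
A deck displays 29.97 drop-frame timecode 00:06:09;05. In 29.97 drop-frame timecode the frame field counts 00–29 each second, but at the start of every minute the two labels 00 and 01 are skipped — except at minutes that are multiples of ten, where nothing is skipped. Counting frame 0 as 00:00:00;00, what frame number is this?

11063

As if non-drop at 30 labels/s: (0 × 3600 + 6 × 60 + 9) × 30 + 5 = 11075.
Minute boundaries passed: 6; those not divisible by 10: 6 − 0 = 6; dropped labels = 2 × 6 = 12.
Actual frame index = 11075 − 12 = 11063.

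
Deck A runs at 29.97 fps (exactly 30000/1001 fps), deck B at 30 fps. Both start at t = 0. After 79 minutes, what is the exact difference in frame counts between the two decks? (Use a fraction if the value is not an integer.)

79 min = 4740 s.
A emits 30000/1001 × 4740 = 142200000/1001 frames; B emits 30 × 4740 = 142200.
Difference = 142200/1001 frames (≈ 142.0579); B is ahead of A.

142200/1001 frames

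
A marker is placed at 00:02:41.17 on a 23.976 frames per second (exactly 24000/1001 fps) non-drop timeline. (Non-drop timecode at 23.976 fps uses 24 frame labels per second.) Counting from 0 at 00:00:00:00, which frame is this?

Total seconds to the label: (0 × 3600 + 2 × 60 + 41) = 161.
Frame index = 161 × 24 + 17 = 3881.

frame 3881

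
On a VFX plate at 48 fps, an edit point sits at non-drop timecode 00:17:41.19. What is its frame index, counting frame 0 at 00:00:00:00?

50947

Total seconds to the label: (0 × 3600 + 17 × 60 + 41) = 1061.
Frame index = 1061 × 48 + 19 = 50947.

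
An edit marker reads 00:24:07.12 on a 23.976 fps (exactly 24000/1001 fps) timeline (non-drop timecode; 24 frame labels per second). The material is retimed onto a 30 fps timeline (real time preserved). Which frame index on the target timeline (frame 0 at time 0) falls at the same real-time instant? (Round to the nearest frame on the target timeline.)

frame 43468

Source frame index: (0×3600 + 24×60 + 7) × 24 + 12 = 34740.
Real time: 34740 / (24000/1001) = 579579/400 s.
Target frame: (579579/400) × (30) = 1738737/40 ≈ 43468.425 → 43468.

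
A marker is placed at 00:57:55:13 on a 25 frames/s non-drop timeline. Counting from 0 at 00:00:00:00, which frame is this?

Total seconds to the label: (0 × 3600 + 57 × 60 + 55) = 3475.
Frame index = 3475 × 25 + 13 = 86888.

86888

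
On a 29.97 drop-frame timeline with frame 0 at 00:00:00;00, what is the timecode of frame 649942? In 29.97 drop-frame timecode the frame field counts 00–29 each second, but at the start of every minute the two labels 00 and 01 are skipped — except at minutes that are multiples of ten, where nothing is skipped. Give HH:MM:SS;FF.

06:01:26;12

Each 10-minute DF block holds 10 × 60 × 30 − 9 × 2 = 17982 frames. 649942 ÷ 17982 → 36 full blocks, remainder 2590.
Within the partial block the first minute is 1800 frames and each further minute 1798, so 1 further minute boundary passed. Total skipped labels = 18 × 36 + 2 × 1 = 650.
Non-drop label index = 649942 + 650 = 650592; at 30 labels/s that is 06:01:26:12, i.e. DF 06:01:26;12.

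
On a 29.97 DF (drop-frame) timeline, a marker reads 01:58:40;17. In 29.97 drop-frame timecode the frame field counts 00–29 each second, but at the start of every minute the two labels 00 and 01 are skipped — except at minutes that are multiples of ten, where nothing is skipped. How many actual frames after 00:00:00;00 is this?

213403

Complete 10-minute blocks: 11, each 17982 frames → 197802.
Remaining 8 whole minutes in the current block: 1800 + 7 × 1798 = 14386 frames.
Within the current minute: 40 × 30 + 17 − 2 = 1215 (labels ;00/;01 skipped at this minute). Total = 197802 + 14386 + 1215 = 213403.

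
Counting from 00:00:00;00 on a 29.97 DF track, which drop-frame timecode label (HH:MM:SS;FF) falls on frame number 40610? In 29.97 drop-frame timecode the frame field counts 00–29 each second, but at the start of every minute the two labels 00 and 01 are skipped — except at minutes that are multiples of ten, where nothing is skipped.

Ten DF minutes hold 17982 frames, so frame 40610 lies in block 2 (frames 35964–53945) with 4646 frames into that block.
The block's first minute is 1800 frames and the rest 1798 each; 4646 frames reaches minute 2, so 2 × 18 + 2 × 2 = 40 labels have been skipped so far.
Adding those back, label number 40610 + 40 = 40650 at 30 labels/s is 1355 s + 0 f = 0 h 22 min 35 s frame 0, i.e. 00:22:35;00.

00:22:35;00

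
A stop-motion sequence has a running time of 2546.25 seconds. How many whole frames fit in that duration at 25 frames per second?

Frames = 2546.25 × 25 = 254625/4 ≈ 63656.2500.
Complete frames: 63656.

63656 frames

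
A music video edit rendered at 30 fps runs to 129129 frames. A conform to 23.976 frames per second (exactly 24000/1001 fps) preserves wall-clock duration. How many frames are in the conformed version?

Target frames = source frames × (target rate / source rate) = 129129 × (24000/1001)/(30) = 129129 × 800/1001 = 103200.

103200 frames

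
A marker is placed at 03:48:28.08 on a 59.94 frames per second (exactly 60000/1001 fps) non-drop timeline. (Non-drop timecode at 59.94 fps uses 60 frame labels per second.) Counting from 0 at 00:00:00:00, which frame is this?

822488

Total seconds to the label: (3 × 3600 + 48 × 60 + 28) = 13708.
Frame index = 13708 × 60 + 8 = 822488.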